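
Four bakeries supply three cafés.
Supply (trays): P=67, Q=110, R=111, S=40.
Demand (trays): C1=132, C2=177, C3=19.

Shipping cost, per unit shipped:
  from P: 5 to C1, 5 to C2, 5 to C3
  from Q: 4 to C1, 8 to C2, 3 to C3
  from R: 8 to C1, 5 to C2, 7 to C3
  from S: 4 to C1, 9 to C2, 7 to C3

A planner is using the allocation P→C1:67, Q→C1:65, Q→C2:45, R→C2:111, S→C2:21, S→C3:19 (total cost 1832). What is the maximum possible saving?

361

Current plan cost = 67·5 + 65·4 + 45·8 + 111·5 + 21·9 + 19·7 = 1832.
Optimal plan:
  P to C1: 1 × 5 = 5
  P to C2: 66 × 5 = 330
  Q to C1: 91 × 4 = 364
  Q to C3: 19 × 3 = 57
  R to C2: 111 × 5 = 555
  S to C1: 40 × 4 = 160
Optimal cost = 1471.
Saving = 1832 − 1471 = 361.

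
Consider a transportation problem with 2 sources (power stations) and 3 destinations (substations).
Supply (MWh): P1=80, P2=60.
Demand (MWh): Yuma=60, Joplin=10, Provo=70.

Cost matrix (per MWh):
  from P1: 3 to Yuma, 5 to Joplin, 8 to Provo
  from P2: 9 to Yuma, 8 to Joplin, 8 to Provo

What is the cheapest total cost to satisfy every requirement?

One minimum-cost allocation:
  P1->Yuma: 60 × 3 = 180
  P1->Joplin: 10 × 5 = 50
  P1->Provo: 10 × 8 = 80
  P2->Provo: 60 × 8 = 480
Total = 180 + 50 + 80 + 480 = 790.
(Supply check: P1 ships 80; P2 ships 60.)

790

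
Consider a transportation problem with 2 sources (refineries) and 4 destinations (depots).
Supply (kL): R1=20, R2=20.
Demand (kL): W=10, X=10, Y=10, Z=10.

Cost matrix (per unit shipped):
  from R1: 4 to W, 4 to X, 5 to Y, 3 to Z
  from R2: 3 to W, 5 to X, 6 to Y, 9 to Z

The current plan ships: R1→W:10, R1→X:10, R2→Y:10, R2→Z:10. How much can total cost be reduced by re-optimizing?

70

Current plan cost = 10·4 + 10·4 + 10·6 + 10·9 = 230.
Optimal plan:
  R1->X: 10 kL
  R1->Z: 10 kL
  R2->W: 10 kL
  R2->Y: 10 kL
Optimal cost = 160.
Saving = 230 − 160 = 70.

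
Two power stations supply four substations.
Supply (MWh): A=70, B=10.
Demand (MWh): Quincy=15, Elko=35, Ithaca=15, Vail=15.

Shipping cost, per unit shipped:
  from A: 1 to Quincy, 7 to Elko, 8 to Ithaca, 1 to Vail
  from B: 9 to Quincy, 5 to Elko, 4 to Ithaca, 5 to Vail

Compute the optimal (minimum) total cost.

355

An optimal shipping plan:
  A→Quincy: 15 × 1 = 15
  A→Elko: 35 × 7 = 245
  A→Ithaca: 5 × 8 = 40
  A→Vail: 15 × 1 = 15
  B→Ithaca: 10 × 4 = 40
Total = 15 + 245 + 40 + 15 + 40 = 355.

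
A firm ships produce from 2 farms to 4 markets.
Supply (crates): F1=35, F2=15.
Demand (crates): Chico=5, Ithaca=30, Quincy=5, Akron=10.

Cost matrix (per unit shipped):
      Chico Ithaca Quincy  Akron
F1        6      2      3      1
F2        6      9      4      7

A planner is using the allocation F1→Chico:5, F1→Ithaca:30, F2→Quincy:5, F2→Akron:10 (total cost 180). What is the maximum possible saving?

30

Current plan cost = 5·6 + 30·2 + 5·4 + 10·7 = 180.
Optimal plan:
  F1–Ithaca: 30 × 2 = 60
  F1–Akron: 5 × 1 = 5
  F2–Chico: 5 × 6 = 30
  F2–Quincy: 5 × 4 = 20
  F2–Akron: 5 × 7 = 35
Optimal cost = 150.
Saving = 180 − 150 = 30.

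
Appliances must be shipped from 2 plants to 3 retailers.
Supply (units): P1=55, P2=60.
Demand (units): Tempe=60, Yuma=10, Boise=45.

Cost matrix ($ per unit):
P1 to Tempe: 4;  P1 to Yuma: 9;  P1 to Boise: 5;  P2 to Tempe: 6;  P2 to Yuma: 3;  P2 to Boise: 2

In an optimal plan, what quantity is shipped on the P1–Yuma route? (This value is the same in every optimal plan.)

Solving gives:
  P1->Tempe: 55 × $4 = $220
  P2->Tempe: 5 × $6 = $30
  P2->Yuma: 10 × $3 = $30
  P2->Boise: 45 × $2 = $90
Total cost = $370.
The route P1→Yuma is not used.

0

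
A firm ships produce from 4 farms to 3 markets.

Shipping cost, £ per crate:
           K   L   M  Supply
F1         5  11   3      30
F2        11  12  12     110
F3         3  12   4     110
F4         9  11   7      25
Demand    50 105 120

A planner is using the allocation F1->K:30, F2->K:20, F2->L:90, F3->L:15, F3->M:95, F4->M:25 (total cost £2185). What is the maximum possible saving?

210

Current plan cost = 30·5 + 20·11 + 90·12 + 15·12 + 95·4 + 25·7 = £2185.
Optimal plan:
  F1→M: 30 crates
  F2→L: 105 crates
  F2→M: 5 crates
  F3→K: 50 crates
  F3→M: 60 crates
  F4→M: 25 crates
Optimal cost = £1975.
Saving = 2185 − 1975 = £210.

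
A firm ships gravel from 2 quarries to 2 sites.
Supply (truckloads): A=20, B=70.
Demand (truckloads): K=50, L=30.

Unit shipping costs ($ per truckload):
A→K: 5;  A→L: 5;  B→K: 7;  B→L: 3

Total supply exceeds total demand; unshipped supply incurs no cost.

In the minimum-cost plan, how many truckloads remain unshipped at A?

An optimal plan:
  A->K: 20 × $5 = $100
  B->K: 30 × $7 = $210
  B->L: 30 × $3 = $90
Total cost = $400.
A ships 20 of its 20, leaving 0.

0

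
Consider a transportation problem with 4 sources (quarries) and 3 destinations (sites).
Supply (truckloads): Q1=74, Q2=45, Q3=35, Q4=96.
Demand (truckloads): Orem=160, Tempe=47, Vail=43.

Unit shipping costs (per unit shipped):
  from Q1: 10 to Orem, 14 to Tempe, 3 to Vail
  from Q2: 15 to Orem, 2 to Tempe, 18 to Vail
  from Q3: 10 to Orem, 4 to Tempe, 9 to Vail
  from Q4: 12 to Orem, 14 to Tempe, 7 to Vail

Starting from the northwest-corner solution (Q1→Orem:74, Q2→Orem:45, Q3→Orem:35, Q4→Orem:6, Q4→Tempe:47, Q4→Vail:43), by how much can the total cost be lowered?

Current plan cost = 74·10 + 45·15 + 35·10 + 6·12 + 47·14 + 43·7 = 2796.
Optimal plan:
  Q1→Orem: 31 truckloads
  Q1→Vail: 43 truckloads
  Q2→Tempe: 45 truckloads
  Q3→Orem: 33 truckloads
  Q3→Tempe: 2 truckloads
  Q4→Orem: 96 truckloads
Optimal cost = 2019.
Saving = 2796 − 2019 = 777.

777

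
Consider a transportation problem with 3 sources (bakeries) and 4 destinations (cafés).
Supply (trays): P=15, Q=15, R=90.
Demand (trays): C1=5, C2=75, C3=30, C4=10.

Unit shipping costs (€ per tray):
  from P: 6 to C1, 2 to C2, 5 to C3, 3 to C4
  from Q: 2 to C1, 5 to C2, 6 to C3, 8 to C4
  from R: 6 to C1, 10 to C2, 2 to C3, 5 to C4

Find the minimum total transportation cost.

695

Optimal allocation:
  P–C2: 15 × €2 = €30
  Q–C2: 15 × €5 = €75
  R–C1: 5 × €6 = €30
  R–C2: 45 × €10 = €450
  R–C3: 30 × €2 = €60
  R–C4: 10 × €5 = €50
Total = 30 + 75 + 30 + 450 + 60 + 50 = €695.
(Supply check: P ships 15; Q ships 15; R ships 90.)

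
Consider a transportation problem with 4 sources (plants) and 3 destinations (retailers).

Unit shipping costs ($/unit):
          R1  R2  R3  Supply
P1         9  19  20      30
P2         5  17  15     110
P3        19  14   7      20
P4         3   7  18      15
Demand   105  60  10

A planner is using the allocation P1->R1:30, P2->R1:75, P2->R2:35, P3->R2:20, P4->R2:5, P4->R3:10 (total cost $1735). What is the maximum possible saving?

Current plan cost = 30·9 + 75·5 + 35·17 + 20·14 + 5·7 + 10·18 = $1735.
Optimal plan:
  P1->R2: 30 × $19 = $570
  P2->R1: 105 × $5 = $525
  P2->R2: 5 × $17 = $85
  P3->R2: 10 × $14 = $140
  P3->R3: 10 × $7 = $70
  P4->R2: 15 × $7 = $105
Optimal cost = $1495.
Saving = 1735 − 1495 = $240.

240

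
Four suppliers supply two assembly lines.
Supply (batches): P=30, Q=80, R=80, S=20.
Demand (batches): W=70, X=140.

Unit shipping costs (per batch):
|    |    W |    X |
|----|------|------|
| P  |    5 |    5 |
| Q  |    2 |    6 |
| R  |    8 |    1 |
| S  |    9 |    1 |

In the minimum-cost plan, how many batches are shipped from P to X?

Optimal shipments:
  P→X: 30 batches
  Q→W: 70 batches
  Q→X: 10 batches
  R→X: 80 batches
  S→X: 20 batches
Total cost = 450.
So P→X carries 30 batches.

30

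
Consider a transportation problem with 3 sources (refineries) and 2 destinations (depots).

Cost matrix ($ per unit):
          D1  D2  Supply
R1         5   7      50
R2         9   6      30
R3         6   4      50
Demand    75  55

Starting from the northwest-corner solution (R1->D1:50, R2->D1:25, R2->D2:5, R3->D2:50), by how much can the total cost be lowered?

25

Current plan cost = 50·5 + 25·9 + 5·6 + 50·4 = $705.
Optimal plan:
  R1->D1: 50 × $5 = $250
  R2->D2: 30 × $6 = $180
  R3->D1: 25 × $6 = $150
  R3->D2: 25 × $4 = $100
Optimal cost = $680.
Saving = 705 − 680 = $25.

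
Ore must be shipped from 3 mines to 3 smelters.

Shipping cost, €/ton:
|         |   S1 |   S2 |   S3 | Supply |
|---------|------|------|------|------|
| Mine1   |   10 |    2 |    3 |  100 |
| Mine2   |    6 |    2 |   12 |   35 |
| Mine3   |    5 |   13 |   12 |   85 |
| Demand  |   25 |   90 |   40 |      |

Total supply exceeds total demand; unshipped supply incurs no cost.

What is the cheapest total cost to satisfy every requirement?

Optimal allocation:
  Mine1->S2: 60 × €2 = €120
  Mine1->S3: 40 × €3 = €120
  Mine2->S2: 30 × €2 = €60
  Mine3->S1: 25 × €5 = €125
Total = 120 + 120 + 60 + 125 = €425.
(Supply check: Mine1 ships 100; Mine2 ships 30; Mine3 ships 25.)

425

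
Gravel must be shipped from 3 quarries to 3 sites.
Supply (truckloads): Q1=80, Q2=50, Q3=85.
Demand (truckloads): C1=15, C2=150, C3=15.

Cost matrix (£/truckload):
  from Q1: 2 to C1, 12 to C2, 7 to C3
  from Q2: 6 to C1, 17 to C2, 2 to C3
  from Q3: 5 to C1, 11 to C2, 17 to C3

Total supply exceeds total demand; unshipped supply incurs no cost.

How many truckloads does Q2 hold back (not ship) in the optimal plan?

An optimal plan:
  Q1->C1: 15 × £2 = £30
  Q1->C2: 65 × £12 = £780
  Q2->C3: 15 × £2 = £30
  Q3->C2: 85 × £11 = £935
Total cost = £1775.
Q2 ships 15 of its 50, leaving 35.

35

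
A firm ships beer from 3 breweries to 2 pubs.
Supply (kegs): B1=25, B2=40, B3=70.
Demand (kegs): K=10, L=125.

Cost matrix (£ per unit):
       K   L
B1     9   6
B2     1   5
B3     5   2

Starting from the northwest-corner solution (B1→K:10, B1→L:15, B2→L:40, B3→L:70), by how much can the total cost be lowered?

Current plan cost = 10·9 + 15·6 + 40·5 + 70·2 = £520.
Optimal plan:
  B1→L: 25 × £6 = £150
  B2→K: 10 × £1 = £10
  B2→L: 30 × £5 = £150
  B3→L: 70 × £2 = £140
Optimal cost = £450.
Saving = 520 − 450 = £70.

70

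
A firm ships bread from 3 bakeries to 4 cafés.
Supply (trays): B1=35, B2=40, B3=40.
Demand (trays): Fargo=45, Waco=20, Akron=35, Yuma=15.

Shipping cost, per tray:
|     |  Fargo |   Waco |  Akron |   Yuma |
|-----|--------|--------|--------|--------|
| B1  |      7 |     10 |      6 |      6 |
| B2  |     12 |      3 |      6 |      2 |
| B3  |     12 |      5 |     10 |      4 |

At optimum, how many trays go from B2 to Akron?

35

Optimal shipments:
  B1→Fargo: 35 × 7 = 245
  B2→Waco: 5 × 3 = 15
  B2→Akron: 35 × 6 = 210
  B3→Fargo: 10 × 12 = 120
  B3→Waco: 15 × 5 = 75
  B3→Yuma: 15 × 4 = 60
Total cost = 725.
So B2→Akron carries 35 trays.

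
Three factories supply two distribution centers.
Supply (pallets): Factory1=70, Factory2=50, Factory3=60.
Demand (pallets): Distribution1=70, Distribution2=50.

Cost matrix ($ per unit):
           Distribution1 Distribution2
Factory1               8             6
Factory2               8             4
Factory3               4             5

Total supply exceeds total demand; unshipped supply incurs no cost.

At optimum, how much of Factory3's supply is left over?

An optimal plan:
  Factory1→Distribution1: 10 × $8 = $80
  Factory2→Distribution2: 50 × $4 = $200
  Factory3→Distribution1: 60 × $4 = $240
Total cost = $520.
Factory3 ships 60 of its 60, leaving 0.

0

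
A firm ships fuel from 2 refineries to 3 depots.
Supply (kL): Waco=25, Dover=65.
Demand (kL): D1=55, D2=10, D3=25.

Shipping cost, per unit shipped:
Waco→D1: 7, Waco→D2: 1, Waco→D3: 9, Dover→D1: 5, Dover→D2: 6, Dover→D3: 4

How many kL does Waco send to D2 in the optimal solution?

Optimal shipments:
  Waco->D1: 15 × 7 = 105
  Waco->D2: 10 × 1 = 10
  Dover->D1: 40 × 5 = 200
  Dover->D3: 25 × 4 = 100
Total cost = 415.
So Waco→D2 carries 10 kL.

10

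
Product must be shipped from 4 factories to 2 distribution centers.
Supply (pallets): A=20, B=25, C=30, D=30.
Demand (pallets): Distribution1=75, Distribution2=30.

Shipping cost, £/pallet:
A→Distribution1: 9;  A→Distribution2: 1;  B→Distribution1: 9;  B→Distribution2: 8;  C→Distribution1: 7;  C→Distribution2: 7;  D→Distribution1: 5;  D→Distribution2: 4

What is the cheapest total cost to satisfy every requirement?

An optimal shipping plan:
  A–Distribution2: 20 pallets
  B–Distribution1: 25 pallets
  C–Distribution1: 30 pallets
  D–Distribution1: 20 pallets
  D–Distribution2: 10 pallets
Total cost = £595.

595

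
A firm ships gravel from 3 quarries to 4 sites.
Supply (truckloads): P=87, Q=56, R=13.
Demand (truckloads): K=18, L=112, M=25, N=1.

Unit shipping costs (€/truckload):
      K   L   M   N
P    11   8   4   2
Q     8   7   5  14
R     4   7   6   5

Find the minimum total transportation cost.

Optimal allocation:
  P–L: 61 × €8 = €488
  P–M: 25 × €4 = €100
  P–N: 1 × €2 = €2
  Q–K: 5 × €8 = €40
  Q–L: 51 × €7 = €357
  R–K: 13 × €4 = €52
Total = 488 + 100 + 2 + 40 + 357 + 52 = €1039.

1039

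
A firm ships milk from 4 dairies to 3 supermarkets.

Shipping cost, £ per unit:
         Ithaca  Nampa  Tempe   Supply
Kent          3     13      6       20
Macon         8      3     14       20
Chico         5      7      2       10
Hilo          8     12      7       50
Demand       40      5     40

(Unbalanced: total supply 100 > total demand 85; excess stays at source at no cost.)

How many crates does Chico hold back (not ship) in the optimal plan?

0

An optimal plan:
  Kent to Ithaca: 20 crates
  Macon to Ithaca: 15 crates
  Macon to Nampa: 5 crates
  Chico to Tempe: 10 crates
  Hilo to Ithaca: 5 crates
  Hilo to Tempe: 30 crates
Total cost = £465.
Chico ships 10 of its 10, leaving 0.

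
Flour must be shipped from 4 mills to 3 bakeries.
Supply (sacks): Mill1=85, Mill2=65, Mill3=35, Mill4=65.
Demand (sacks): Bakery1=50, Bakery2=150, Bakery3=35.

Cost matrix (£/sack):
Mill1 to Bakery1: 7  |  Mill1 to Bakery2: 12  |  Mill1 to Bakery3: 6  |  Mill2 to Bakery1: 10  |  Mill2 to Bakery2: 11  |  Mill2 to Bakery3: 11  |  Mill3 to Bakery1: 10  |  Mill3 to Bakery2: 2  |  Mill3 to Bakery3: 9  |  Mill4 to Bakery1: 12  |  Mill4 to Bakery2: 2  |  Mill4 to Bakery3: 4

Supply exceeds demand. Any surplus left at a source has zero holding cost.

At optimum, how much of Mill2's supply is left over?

15

An optimal plan:
  Mill1 to Bakery1: 50 sacks
  Mill1 to Bakery3: 35 sacks
  Mill2 to Bakery2: 50 sacks
  Mill3 to Bakery2: 35 sacks
  Mill4 to Bakery2: 65 sacks
Total cost = £1310.
Mill2 ships 50 of its 65, leaving 15.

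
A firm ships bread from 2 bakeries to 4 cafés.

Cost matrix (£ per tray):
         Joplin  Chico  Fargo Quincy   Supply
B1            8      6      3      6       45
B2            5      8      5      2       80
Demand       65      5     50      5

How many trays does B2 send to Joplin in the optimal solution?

Optimal shipments:
  B1->Chico: 5 trays
  B1->Fargo: 40 trays
  B2->Joplin: 65 trays
  B2->Fargo: 10 trays
  B2->Quincy: 5 trays
Total cost = £535.
So B2→Joplin carries 65 trays.

65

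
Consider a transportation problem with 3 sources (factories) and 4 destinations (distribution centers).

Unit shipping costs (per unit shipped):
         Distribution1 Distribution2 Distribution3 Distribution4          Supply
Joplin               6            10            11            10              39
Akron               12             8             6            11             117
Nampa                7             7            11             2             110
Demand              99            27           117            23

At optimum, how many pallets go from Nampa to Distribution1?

Solving gives:
  Joplin→Distribution1: 39 × 6 = 234
  Akron→Distribution3: 117 × 6 = 702
  Nampa→Distribution1: 60 × 7 = 420
  Nampa→Distribution2: 27 × 7 = 189
  Nampa→Distribution4: 23 × 2 = 46
Total cost = 1591.
So Nampa→Distribution1 carries 60 pallets.

60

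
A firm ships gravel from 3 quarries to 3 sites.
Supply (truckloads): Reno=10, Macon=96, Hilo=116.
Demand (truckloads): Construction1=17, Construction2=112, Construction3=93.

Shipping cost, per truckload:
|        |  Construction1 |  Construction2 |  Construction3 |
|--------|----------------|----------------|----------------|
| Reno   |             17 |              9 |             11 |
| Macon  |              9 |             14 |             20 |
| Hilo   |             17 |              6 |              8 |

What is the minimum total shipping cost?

An optimal shipping plan:
  Reno to Construction3: 10 truckloads
  Macon to Construction1: 17 truckloads
  Macon to Construction2: 79 truckloads
  Hilo to Construction2: 33 truckloads
  Hilo to Construction3: 83 truckloads
Total cost = 2231.

2231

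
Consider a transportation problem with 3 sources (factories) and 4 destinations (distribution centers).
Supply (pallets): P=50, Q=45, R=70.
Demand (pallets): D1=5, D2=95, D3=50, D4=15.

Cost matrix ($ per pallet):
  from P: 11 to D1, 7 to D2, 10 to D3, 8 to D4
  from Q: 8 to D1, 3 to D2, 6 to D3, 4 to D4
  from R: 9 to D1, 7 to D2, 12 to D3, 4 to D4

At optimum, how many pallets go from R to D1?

5

Optimal shipments:
  P->D2: 45 pallets
  P->D3: 5 pallets
  Q->D3: 45 pallets
  R->D1: 5 pallets
  R->D2: 50 pallets
  R->D4: 15 pallets
Total cost = $1090.
So R→D1 carries 5 pallets.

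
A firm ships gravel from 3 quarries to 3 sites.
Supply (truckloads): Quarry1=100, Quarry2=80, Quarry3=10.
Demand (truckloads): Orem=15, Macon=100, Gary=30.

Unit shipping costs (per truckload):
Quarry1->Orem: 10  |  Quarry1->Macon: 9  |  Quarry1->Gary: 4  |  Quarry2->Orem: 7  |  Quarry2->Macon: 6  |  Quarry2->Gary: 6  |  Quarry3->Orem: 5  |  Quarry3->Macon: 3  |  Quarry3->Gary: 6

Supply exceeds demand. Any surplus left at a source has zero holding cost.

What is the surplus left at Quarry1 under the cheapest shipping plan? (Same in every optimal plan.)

45

Minimum-cost shipments:
  Quarry1–Macon: 25 × 9 = 225
  Quarry1–Gary: 30 × 4 = 120
  Quarry2–Orem: 15 × 7 = 105
  Quarry2–Macon: 65 × 6 = 390
  Quarry3–Macon: 10 × 3 = 30
Total cost = 870.
Quarry1 ships 55 of its 100, leaving 45.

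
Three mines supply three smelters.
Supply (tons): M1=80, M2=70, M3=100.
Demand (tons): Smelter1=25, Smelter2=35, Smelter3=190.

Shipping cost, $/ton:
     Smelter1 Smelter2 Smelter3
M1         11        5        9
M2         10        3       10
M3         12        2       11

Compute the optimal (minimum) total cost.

Optimal allocation:
  M1→Smelter3: 80 tons
  M2→Smelter1: 25 tons
  M2→Smelter3: 45 tons
  M3→Smelter2: 35 tons
  M3→Smelter3: 65 tons
Total cost = $2205.

2205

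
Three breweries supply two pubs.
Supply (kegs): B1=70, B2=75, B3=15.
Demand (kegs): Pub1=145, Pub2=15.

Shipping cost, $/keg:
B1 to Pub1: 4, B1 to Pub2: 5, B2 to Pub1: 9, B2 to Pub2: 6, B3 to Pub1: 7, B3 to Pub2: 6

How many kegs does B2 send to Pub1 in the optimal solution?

Optimal shipments:
  B1→Pub1: 70 × $4 = $280
  B2→Pub1: 60 × $9 = $540
  B2→Pub2: 15 × $6 = $90
  B3→Pub1: 15 × $7 = $105
Total cost = $1015.
So B2→Pub1 carries 60 kegs.

60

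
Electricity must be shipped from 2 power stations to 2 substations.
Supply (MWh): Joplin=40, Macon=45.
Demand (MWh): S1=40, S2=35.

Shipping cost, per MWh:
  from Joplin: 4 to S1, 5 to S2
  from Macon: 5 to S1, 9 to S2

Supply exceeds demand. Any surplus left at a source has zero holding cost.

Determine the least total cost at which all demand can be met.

One minimum-cost allocation:
  Joplin–S1: 5 × 4 = 20
  Joplin–S2: 35 × 5 = 175
  Macon–S1: 35 × 5 = 175
Total = 20 + 175 + 175 = 370.
(Supply check: Joplin ships 40; Macon ships 35.)

370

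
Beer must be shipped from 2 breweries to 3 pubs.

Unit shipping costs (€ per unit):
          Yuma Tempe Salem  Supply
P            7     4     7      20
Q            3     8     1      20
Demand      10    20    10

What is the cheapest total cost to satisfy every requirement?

120

A cheapest plan:
  P to Tempe: 20 × €4 = €80
  Q to Yuma: 10 × €3 = €30
  Q to Salem: 10 × €1 = €10
Total = 80 + 30 + 10 = €120.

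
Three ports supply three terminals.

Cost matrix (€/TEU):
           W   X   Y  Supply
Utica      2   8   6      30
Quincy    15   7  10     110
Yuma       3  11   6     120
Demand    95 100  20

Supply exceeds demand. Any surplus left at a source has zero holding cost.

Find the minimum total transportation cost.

A cheapest plan:
  Utica–W: 30 × €2 = €60
  Quincy–X: 100 × €7 = €700
  Yuma–W: 65 × €3 = €195
  Yuma–Y: 20 × €6 = €120
Total = 60 + 700 + 195 + 120 = €1075.

1075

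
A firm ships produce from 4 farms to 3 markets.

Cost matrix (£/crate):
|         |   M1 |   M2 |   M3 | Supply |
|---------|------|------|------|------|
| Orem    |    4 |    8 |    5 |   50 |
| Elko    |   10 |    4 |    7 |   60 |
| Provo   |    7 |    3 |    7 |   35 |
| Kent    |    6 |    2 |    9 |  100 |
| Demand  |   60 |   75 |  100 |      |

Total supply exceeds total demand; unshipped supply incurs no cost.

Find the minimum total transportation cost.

1110

Optimal allocation:
  Orem->M1: 35 × £4 = £140
  Orem->M3: 15 × £5 = £75
  Elko->M3: 50 × £7 = £350
  Provo->M3: 35 × £7 = £245
  Kent->M1: 25 × £6 = £150
  Kent->M2: 75 × £2 = £150
Total = 140 + 75 + 350 + 245 + 150 + 150 = £1110.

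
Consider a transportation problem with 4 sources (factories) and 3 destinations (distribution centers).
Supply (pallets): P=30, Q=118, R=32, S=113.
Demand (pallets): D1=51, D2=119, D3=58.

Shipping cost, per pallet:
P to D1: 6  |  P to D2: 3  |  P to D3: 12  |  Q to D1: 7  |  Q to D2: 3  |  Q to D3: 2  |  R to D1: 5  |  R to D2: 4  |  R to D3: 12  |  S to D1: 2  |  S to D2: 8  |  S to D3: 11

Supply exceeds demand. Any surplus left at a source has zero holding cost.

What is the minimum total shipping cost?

604

One minimum-cost allocation:
  P→D2: 30 × 3 = 90
  Q→D2: 60 × 3 = 180
  Q→D3: 58 × 2 = 116
  R→D2: 29 × 4 = 116
  S→D1: 51 × 2 = 102
Total = 90 + 180 + 116 + 116 + 102 = 604.
(Supply check: P ships 30; Q ships 118; R ships 29; S ships 51.)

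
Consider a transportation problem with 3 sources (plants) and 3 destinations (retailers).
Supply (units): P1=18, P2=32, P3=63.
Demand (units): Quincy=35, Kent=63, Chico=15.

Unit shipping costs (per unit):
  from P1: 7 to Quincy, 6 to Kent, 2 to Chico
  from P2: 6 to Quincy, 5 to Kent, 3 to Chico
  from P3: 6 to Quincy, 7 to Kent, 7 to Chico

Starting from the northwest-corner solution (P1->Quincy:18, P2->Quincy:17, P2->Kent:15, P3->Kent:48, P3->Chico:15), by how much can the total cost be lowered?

130

Current plan cost = 18·7 + 17·6 + 15·5 + 48·7 + 15·7 = 744.
Optimal plan:
  P1 to Kent: 3 × 6 = 18
  P1 to Chico: 15 × 2 = 30
  P2 to Kent: 32 × 5 = 160
  P3 to Quincy: 35 × 6 = 210
  P3 to Kent: 28 × 7 = 196
Optimal cost = 614.
Saving = 744 − 614 = 130.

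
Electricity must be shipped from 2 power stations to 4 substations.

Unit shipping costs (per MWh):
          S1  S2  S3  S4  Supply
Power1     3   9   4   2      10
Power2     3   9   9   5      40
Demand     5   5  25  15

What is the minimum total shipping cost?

310

A cheapest plan:
  Power1→S3: 10 MWh
  Power2→S1: 5 MWh
  Power2→S2: 5 MWh
  Power2→S3: 15 MWh
  Power2→S4: 15 MWh
Total cost = 310.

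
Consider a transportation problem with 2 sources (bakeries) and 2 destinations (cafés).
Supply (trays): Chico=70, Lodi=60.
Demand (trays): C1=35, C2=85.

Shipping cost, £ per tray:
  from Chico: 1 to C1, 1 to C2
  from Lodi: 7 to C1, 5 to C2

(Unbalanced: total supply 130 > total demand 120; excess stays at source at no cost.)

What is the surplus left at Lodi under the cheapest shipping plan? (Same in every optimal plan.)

10

Minimum-cost shipments:
  Chico->C1: 35 × £1 = £35
  Chico->C2: 35 × £1 = £35
  Lodi->C2: 50 × £5 = £250
Total cost = £320.
Lodi ships 50 of its 60, leaving 10.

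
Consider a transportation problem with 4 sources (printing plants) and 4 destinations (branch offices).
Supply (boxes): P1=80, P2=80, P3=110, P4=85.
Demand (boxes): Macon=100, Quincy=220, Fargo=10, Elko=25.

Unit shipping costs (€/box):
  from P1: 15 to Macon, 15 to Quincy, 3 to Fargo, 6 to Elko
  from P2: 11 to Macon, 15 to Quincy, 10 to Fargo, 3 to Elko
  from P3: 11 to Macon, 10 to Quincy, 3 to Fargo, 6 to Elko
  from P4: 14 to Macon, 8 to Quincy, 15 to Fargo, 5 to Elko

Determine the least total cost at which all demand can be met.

An optimal shipping plan:
  P1 to Macon: 20 × €15 = €300
  P1 to Quincy: 25 × €15 = €375
  P1 to Fargo: 10 × €3 = €30
  P1 to Elko: 25 × €6 = €150
  P2 to Macon: 80 × €11 = €880
  P3 to Quincy: 110 × €10 = €1100
  P4 to Quincy: 85 × €8 = €680
Total = 300 + 375 + 30 + 150 + 880 + 1100 + 680 = €3515.
(Supply check: P1 ships 80; P2 ships 80; P3 ships 110; P4 ships 85.)

3515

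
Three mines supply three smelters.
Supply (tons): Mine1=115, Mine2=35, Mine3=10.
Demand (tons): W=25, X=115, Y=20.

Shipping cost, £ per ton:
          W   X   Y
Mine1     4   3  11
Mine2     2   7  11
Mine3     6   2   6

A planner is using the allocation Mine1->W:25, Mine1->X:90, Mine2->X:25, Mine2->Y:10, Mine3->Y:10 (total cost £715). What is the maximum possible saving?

150

Current plan cost = 25·4 + 90·3 + 25·7 + 10·11 + 10·6 = £715.
Optimal plan:
  Mine1–X: 115 × £3 = £345
  Mine2–W: 25 × £2 = £50
  Mine2–Y: 10 × £11 = £110
  Mine3–Y: 10 × £6 = £60
Optimal cost = £565.
Saving = 715 − 565 = £150.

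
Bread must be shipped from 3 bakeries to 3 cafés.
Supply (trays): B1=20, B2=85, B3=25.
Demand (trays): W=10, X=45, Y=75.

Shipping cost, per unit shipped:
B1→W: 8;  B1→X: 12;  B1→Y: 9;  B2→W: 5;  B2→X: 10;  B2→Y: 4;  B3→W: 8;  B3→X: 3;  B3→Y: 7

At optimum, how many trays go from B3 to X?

The minimum-cost plan:
  B1–X: 20 × 12 = 240
  B2–W: 10 × 5 = 50
  B2–Y: 75 × 4 = 300
  B3–X: 25 × 3 = 75
Total cost = 665.
So B3→X carries 25 trays.

25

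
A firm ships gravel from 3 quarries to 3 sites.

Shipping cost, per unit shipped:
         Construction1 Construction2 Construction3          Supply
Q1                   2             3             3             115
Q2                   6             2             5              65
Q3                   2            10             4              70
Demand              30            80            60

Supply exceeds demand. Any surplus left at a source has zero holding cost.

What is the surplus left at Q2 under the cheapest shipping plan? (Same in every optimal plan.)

Minimum-cost shipments:
  Q1–Construction2: 15 × 3 = 45
  Q1–Construction3: 60 × 3 = 180
  Q2–Construction2: 65 × 2 = 130
  Q3–Construction1: 30 × 2 = 60
Total cost = 415.
Q2 ships 65 of its 65, leaving 0.

0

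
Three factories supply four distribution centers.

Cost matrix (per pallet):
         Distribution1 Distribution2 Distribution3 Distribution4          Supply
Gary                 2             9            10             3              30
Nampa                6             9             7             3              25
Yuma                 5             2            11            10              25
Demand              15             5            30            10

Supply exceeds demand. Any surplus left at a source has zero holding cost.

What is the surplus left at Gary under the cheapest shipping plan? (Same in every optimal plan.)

0

Minimum-cost shipments:
  Gary→Distribution1: 15 × 2 = 30
  Gary→Distribution3: 5 × 10 = 50
  Gary→Distribution4: 10 × 3 = 30
  Nampa→Distribution3: 25 × 7 = 175
  Yuma→Distribution2: 5 × 2 = 10
Total cost = 295.
Gary ships 30 of its 30, leaving 0.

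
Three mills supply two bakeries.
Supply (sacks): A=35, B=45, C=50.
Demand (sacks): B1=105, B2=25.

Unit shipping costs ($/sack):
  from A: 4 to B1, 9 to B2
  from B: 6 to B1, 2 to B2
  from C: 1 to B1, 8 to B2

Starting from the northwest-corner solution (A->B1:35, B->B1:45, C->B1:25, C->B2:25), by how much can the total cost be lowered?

Current plan cost = 35·4 + 45·6 + 25·1 + 25·8 = $635.
Optimal plan:
  A→B1: 35 × $4 = $140
  B→B1: 20 × $6 = $120
  B→B2: 25 × $2 = $50
  C→B1: 50 × $1 = $50
Optimal cost = $360.
Saving = 635 − 360 = $275.

275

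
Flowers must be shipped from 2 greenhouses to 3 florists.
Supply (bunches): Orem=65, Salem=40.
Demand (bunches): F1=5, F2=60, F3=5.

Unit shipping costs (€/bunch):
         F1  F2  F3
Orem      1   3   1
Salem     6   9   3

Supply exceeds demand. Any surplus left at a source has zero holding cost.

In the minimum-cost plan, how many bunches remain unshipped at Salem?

An optimal plan:
  Orem to F1: 5 × €1 = €5
  Orem to F2: 60 × €3 = €180
  Salem to F3: 5 × €3 = €15
Total cost = €200.
Salem ships 5 of its 40, leaving 35.

35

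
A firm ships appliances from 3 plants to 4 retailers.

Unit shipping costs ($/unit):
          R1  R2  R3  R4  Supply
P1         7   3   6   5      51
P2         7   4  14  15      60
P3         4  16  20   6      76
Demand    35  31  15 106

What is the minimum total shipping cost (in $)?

1041

One minimum-cost allocation:
  P1–R3: 15 × $6 = $90
  P1–R4: 36 × $5 = $180
  P2–R1: 29 × $7 = $203
  P2–R2: 31 × $4 = $124
  P3–R1: 6 × $4 = $24
  P3–R4: 70 × $6 = $420
Total = 90 + 180 + 203 + 124 + 24 + 420 = $1041.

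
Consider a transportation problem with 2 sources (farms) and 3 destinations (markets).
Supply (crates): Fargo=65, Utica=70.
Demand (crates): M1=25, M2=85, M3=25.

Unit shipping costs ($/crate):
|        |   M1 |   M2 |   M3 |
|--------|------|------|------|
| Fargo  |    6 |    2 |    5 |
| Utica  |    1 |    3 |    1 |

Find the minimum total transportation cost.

240

An optimal shipping plan:
  Fargo->M2: 65 crates
  Utica->M1: 25 crates
  Utica->M2: 20 crates
  Utica->M3: 25 crates
Total cost = $240.
(Supply check: Fargo ships 65; Utica ships 70.)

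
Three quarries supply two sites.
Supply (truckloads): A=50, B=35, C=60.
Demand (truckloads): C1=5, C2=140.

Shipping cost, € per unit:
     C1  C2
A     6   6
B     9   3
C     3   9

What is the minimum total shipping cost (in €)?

A cheapest plan:
  A–C2: 50 × €6 = €300
  B–C2: 35 × €3 = €105
  C–C1: 5 × €3 = €15
  C–C2: 55 × €9 = €495
Total = 300 + 105 + 15 + 495 = €915.
(Supply check: A ships 50; B ships 35; C ships 60.)

915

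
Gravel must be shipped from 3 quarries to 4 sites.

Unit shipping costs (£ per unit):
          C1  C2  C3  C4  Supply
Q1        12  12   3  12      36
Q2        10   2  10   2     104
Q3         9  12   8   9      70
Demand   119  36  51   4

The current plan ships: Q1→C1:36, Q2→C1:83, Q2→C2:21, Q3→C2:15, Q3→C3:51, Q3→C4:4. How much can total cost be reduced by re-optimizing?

485

Current plan cost = 36·12 + 83·10 + 21·2 + 15·12 + 51·8 + 4·9 = £1928.
Optimal plan:
  Q1->C3: 36 × £3 = £108
  Q2->C1: 64 × £10 = £640
  Q2->C2: 36 × £2 = £72
  Q2->C4: 4 × £2 = £8
  Q3->C1: 55 × £9 = £495
  Q3->C3: 15 × £8 = £120
Optimal cost = £1443.
Saving = 1928 − 1443 = £485.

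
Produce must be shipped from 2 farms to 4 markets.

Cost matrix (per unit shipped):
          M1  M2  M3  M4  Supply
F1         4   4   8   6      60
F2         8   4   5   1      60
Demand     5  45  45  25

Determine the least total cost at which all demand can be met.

480

An optimal shipping plan:
  F1 to M1: 5 × 4 = 20
  F1 to M2: 45 × 4 = 180
  F1 to M3: 10 × 8 = 80
  F2 to M3: 35 × 5 = 175
  F2 to M4: 25 × 1 = 25
Total = 20 + 180 + 80 + 175 + 25 = 480.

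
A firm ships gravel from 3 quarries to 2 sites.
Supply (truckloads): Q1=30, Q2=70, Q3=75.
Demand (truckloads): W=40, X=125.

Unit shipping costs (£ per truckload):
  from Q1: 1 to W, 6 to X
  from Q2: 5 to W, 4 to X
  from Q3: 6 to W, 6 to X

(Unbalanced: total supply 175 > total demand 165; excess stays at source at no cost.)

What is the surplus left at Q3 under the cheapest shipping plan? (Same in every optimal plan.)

An optimal plan:
  Q1 to W: 30 × £1 = £30
  Q2 to X: 70 × £4 = £280
  Q3 to W: 10 × £6 = £60
  Q3 to X: 55 × £6 = £330
Total cost = £700.
Q3 ships 65 of its 75, leaving 10.

10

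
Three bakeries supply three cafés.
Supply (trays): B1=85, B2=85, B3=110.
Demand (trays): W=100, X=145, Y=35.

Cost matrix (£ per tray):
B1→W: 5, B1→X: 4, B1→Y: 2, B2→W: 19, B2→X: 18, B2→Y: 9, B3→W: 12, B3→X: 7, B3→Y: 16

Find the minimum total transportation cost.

Optimal allocation:
  B1–W: 50 × £5 = £250
  B1–X: 35 × £4 = £140
  B2–W: 50 × £19 = £950
  B2–Y: 35 × £9 = £315
  B3–X: 110 × £7 = £770
Total = 250 + 140 + 950 + 315 + 770 = £2425.

2425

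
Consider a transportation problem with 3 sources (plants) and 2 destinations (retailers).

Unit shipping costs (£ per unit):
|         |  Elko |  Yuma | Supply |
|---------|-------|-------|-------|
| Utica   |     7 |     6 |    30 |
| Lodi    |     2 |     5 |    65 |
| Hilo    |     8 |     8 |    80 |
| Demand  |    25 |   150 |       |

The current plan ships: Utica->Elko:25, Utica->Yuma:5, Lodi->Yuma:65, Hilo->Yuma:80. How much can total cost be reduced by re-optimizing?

Current plan cost = 25·7 + 5·6 + 65·5 + 80·8 = £1170.
Optimal plan:
  Utica->Yuma: 30 units
  Lodi->Elko: 25 units
  Lodi->Yuma: 40 units
  Hilo->Yuma: 80 units
Optimal cost = £1070.
Saving = 1170 − 1070 = £100.

100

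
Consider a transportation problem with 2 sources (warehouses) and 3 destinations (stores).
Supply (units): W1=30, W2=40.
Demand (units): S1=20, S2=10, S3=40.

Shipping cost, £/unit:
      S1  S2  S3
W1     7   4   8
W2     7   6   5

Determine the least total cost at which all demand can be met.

A cheapest plan:
  W1 to S1: 20 × £7 = £140
  W1 to S2: 10 × £4 = £40
  W2 to S3: 40 × £5 = £200
Total = 140 + 40 + 200 = £380.

380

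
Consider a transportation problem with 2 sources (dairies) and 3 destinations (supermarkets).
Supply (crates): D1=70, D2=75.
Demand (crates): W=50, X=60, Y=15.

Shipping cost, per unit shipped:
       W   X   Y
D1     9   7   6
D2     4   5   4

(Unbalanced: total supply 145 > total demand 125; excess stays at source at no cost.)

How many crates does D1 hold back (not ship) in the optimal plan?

20

An optimal plan:
  D1–X: 50 crates
  D2–W: 50 crates
  D2–X: 10 crates
  D2–Y: 15 crates
Total cost = 660.
D1 ships 50 of its 70, leaving 20.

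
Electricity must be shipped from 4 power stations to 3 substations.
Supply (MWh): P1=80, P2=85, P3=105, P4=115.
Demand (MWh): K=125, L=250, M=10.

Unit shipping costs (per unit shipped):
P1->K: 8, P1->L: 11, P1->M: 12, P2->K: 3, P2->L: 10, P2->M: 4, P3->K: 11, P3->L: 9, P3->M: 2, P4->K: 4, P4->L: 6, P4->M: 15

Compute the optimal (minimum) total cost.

2580

Optimal allocation:
  P1->K: 40 × 8 = 320
  P1->L: 40 × 11 = 440
  P2->K: 85 × 3 = 255
  P3->L: 95 × 9 = 855
  P3->M: 10 × 2 = 20
  P4->L: 115 × 6 = 690
Total = 320 + 440 + 255 + 855 + 20 + 690 = 2580.
(Supply check: P1 ships 80; P2 ships 85; P3 ships 105; P4 ships 115.)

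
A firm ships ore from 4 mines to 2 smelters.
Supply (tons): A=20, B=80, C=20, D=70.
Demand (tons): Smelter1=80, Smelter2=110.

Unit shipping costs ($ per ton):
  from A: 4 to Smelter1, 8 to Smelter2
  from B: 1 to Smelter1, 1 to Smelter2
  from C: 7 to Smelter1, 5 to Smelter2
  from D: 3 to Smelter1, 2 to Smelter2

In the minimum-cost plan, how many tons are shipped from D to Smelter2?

The minimum-cost plan:
  A to Smelter1: 20 × $4 = $80
  B to Smelter1: 60 × $1 = $60
  B to Smelter2: 20 × $1 = $20
  C to Smelter2: 20 × $5 = $100
  D to Smelter2: 70 × $2 = $140
Total cost = $400.
So D→Smelter2 carries 70 tons.

70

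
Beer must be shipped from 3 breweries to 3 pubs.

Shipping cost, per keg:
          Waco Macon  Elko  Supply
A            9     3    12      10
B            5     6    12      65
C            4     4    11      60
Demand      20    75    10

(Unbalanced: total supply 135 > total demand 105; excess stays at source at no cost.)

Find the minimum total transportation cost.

An optimal shipping plan:
  A→Macon: 10 kegs
  B→Waco: 20 kegs
  B→Macon: 5 kegs
  B→Elko: 10 kegs
  C→Macon: 60 kegs
Total cost = 520.

520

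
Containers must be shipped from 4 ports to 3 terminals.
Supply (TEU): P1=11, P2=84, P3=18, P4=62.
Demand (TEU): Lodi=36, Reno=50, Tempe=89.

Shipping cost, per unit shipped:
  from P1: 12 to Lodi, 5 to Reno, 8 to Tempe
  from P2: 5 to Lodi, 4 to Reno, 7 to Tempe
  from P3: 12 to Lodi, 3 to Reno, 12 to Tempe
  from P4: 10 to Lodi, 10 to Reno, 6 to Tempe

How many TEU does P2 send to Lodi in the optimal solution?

36

Solving gives:
  P1–Reno: 11 TEU
  P2–Lodi: 36 TEU
  P2–Reno: 21 TEU
  P2–Tempe: 27 TEU
  P3–Reno: 18 TEU
  P4–Tempe: 62 TEU
Total cost = 934.
So P2→Lodi carries 36 TEU.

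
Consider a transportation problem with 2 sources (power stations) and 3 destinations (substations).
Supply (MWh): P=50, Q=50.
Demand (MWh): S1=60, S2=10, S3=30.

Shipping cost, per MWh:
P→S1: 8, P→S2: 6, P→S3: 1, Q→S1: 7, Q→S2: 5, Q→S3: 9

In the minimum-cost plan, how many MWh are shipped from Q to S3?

0

Optimal shipments:
  P->S1: 10 × 8 = 80
  P->S2: 10 × 6 = 60
  P->S3: 30 × 1 = 30
  Q->S1: 50 × 7 = 350
Total cost = 520.
The route Q→S3 is not used.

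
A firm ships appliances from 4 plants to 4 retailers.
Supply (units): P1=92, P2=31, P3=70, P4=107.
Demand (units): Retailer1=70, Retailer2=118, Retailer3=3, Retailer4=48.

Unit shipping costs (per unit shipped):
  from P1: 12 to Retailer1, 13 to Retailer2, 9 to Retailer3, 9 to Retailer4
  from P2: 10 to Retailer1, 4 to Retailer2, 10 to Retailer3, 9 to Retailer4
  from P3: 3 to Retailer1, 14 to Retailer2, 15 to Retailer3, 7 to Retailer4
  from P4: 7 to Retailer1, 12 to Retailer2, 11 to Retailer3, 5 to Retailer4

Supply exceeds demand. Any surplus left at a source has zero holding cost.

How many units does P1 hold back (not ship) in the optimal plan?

An optimal plan:
  P1–Retailer2: 28 × 13 = 364
  P1–Retailer3: 3 × 9 = 27
  P2–Retailer2: 31 × 4 = 124
  P3–Retailer1: 70 × 3 = 210
  P4–Retailer2: 59 × 12 = 708
  P4–Retailer4: 48 × 5 = 240
Total cost = 1673.
P1 ships 31 of its 92, leaving 61.

61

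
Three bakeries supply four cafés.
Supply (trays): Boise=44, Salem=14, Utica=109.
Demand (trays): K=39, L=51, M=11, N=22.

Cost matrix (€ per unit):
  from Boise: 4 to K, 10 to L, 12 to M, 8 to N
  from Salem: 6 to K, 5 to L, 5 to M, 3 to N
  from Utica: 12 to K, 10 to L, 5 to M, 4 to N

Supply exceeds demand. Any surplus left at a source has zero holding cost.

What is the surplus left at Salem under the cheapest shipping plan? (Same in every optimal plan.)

An optimal plan:
  Boise–K: 39 trays
  Boise–L: 5 trays
  Salem–L: 14 trays
  Utica–L: 32 trays
  Utica–M: 11 trays
  Utica–N: 22 trays
Total cost = €739.
Salem ships 14 of its 14, leaving 0.

0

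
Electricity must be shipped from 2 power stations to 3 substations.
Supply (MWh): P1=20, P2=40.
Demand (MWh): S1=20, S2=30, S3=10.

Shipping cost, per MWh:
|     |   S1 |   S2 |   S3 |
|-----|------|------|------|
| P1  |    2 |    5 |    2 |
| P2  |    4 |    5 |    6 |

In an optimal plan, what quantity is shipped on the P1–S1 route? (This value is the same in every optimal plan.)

Optimal shipments:
  P1 to S1: 10 × 2 = 20
  P1 to S3: 10 × 2 = 20
  P2 to S1: 10 × 4 = 40
  P2 to S2: 30 × 5 = 150
Total cost = 230.
So P1→S1 carries 10 MWh.

10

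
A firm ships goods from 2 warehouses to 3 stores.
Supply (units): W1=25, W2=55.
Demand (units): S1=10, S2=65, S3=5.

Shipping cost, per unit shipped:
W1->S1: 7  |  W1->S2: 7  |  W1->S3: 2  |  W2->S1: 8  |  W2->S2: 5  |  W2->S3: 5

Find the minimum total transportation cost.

An optimal shipping plan:
  W1 to S1: 10 units
  W1 to S2: 10 units
  W1 to S3: 5 units
  W2 to S2: 55 units
Total cost = 425.
(Supply check: W1 ships 25; W2 ships 55.)

425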